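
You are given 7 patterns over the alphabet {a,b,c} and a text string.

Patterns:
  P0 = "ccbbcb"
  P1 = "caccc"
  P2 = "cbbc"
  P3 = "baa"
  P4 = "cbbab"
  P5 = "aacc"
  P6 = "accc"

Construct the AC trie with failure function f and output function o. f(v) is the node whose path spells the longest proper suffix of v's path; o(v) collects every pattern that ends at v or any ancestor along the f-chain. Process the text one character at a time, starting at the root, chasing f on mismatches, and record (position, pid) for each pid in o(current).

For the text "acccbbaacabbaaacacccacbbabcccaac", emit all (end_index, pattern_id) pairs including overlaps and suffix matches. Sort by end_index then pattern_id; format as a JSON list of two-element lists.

Construct AC machine:
Trie nodes:
  0='ε' goto a→19 b→14 c→1
  1='c' goto a→7 b→11 c→2
  2='cc' goto b→3
  3='ccb' goto b→4
  4='ccbb' goto c→5
  5='ccbbc' goto b→6
  6='ccbbcb' goto ·  [P0 ends]
  7='ca' goto c→8
  8='cac' goto c→9
  9='cacc' goto c→10
  10='caccc' goto ·  [P1 ends]
  11='cb' goto b→12
  12='cbb' goto a→17 c→13
  13='cbbc' goto ·  [P2 ends]
  14='b' goto a→15
  15='ba' goto a→16
  16='baa' goto ·  [P3 ends]
  17='cbba' goto b→18
  18='cbbab' goto ·  [P4 ends]
  19='a' goto a→20 c→23
  20='aa' goto c→21
  21='aac' goto c→22
  22='aacc' goto ·  [P5 ends]
  23='ac' goto c→24
  24='acc' goto c→25
  25='accc' goto ·  [P6 ends]

Failure links (BFS by depth):
  fail(1) 'c': from fail(0)=0 chase 'c': 0 ⇒ 0;  out=∅∪out(0)=∅
  fail(14) 'b': from fail(0)=0 chase 'b': 0 ⇒ 0;  out=∅∪out(0)=∅
  fail(19) 'a': from fail(0)=0 chase 'a': 0 ⇒ 0;  out=∅∪out(0)=∅
  fail(2) 'cc': from fail(1)=0 chase 'c': 0 ⇒ 1;  out=∅∪out(1)=∅
  fail(7) 'ca': from fail(1)=0 chase 'a': 0 ⇒ 19;  out=∅∪out(19)=∅
  fail(11) 'cb': from fail(1)=0 chase 'b': 0 ⇒ 14;  out=∅∪out(14)=∅
  fail(15) 'ba': from fail(14)=0 chase 'a': 0 ⇒ 19;  out=∅∪out(19)=∅
  fail(20) 'aa': from fail(19)=0 chase 'a': 0 ⇒ 19;  out=∅∪out(19)=∅
  fail(23) 'ac': from fail(19)=0 chase 'c': 0 ⇒ 1;  out=∅∪out(1)=∅
  fail(3) 'ccb': from fail(2)=1 chase 'b': 1 ⇒ 11;  out=∅∪out(11)=∅
  fail(8) 'cac': from fail(7)=19 chase 'c': 19 ⇒ 23;  out=∅∪out(23)=∅
  fail(12) 'cbb': from fail(11)=14 chase 'b': 14→0 ⇒ 14;  out=∅∪out(14)=∅
  fail(16) 'baa': from fail(15)=19 chase 'a': 19 ⇒ 20;  out={3}∪out(20)={3}
  fail(21) 'aac': from fail(20)=19 chase 'c': 19 ⇒ 23;  out=∅∪out(23)=∅
  fail(24) 'acc': from fail(23)=1 chase 'c': 1 ⇒ 2;  out=∅∪out(2)=∅
  fail(4) 'ccbb': from fail(3)=11 chase 'b': 11 ⇒ 12;  out=∅∪out(12)=∅
  fail(9) 'cacc': from fail(8)=23 chase 'c': 23 ⇒ 24;  out=∅∪out(24)=∅
  fail(13) 'cbbc': from fail(12)=14 chase 'c': 14→0 ⇒ 1;  out={2}∪out(1)={2}
  fail(17) 'cbba': from fail(12)=14 chase 'a': 14 ⇒ 15;  out=∅∪out(15)=∅
  fail(22) 'aacc': from fail(21)=23 chase 'c': 23 ⇒ 24;  out={5}∪out(24)={5}
  fail(25) 'accc': from fail(24)=2 chase 'c': 2→1 ⇒ 2;  out={6}∪out(2)={6}
  fail(5) 'ccbbc': from fail(4)=12 chase 'c': 12 ⇒ 13;  out=∅∪out(13)={2}
  fail(10) 'caccc': from fail(9)=24 chase 'c': 24 ⇒ 25;  out={1}∪out(25)={1,6}
  fail(18) 'cbbab': from fail(17)=15 chase 'b': 15→19→0 ⇒ 14;  out={4}∪out(14)={4}
  fail(6) 'ccbbcb': from fail(5)=13 chase 'b': 13→1 ⇒ 11;  out={0}∪out(11)={0}

Scan:
pos 0 'a': at 19
pos 1 'c': at 23
pos 2 'c': at 24
pos 3 'c': at 25  ** P6@[0:3]
pos 4 'b': at 3 ·f
pos 5 'b': at 4
pos 6 'a': at 17 ·f
pos 7 'a': at 16 ·f  ** P3@[5:7]
pos 8 'c': at 21 ·f
pos 9 'a': at 7 ·f
pos 10 'b': at 14 ·f
pos 11 'b': at 14 ·f
pos 12 'a': at 15
pos 13 'a': at 16  ** P3@[11:13]
pos 14 'a': at 20 ·f
pos 15 'c': at 21
pos 16 'a': at 7 ·f
pos 17 'c': at 8
pos 18 'c': at 9
pos 19 'c': at 10  ** P1@[15:19],P6@[16:19]
pos 20 'a': at 7 ·f
pos 21 'c': at 8
pos 22 'b': at 11 ·f
pos 23 'b': at 12
pos 24 'a': at 17
pos 25 'b': at 18  ** P4@[21:25]
pos 26 'c': at 1 ·f
pos 27 'c': at 2
pos 28 'c': at 2 ·f
pos 29 'a': at 7 ·f
pos 30 'a': at 20 ·f
pos 31 'c': at 21

All matches (sorted): [[3,6],[7,3],[13,3],[19,1],[19,6],[25,4]]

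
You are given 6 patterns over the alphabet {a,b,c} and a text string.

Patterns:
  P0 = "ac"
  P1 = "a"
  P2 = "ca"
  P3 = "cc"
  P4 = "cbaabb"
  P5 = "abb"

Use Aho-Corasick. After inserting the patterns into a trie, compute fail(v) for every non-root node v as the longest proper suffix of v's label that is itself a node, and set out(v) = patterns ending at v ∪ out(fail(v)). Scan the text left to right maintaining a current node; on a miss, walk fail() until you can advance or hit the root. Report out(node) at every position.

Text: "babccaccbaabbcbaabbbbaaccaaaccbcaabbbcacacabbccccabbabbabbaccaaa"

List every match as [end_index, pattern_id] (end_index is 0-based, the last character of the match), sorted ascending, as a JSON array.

Build:
Trie (insert patterns):
  n0 'ε': a→1 c→3
  n1 'a': b→11 c→2  ←P1
  n2 'ac': ·  ←P0
  n3 'c': a→4 b→6 c→5
  n4 'ca': ·  ←P2
  n5 'cc': ·  ←P3
  n6 'cb': a→7
  n7 'cba': a→8
  n8 'cbaa': b→9
  n9 'cbaab': b→10
  n10 'cbaabb': ·  ←P4
  n11 'ab': b→12
  n12 'abb': ·  ←P5

BFS fail/out derivation:
  fail(1) 'a': from fail(0)=0 chase 'a': 0 ⇒ 0;  out={1}∪out(0)={1}
  fail(3) 'c': from fail(0)=0 chase 'c': 0 ⇒ 0;  out=∅∪out(0)=∅
  fail(2) 'ac': from fail(1)=0 chase 'c': 0 ⇒ 3;  out={0}∪out(3)={0}
  fail(4) 'ca': from fail(3)=0 chase 'a': 0 ⇒ 1;  out={2}∪out(1)={1,2}
  fail(5) 'cc': from fail(3)=0 chase 'c': 0 ⇒ 3;  out={3}∪out(3)={3}
  fail(6) 'cb': from fail(3)=0 chase 'b': 0 ⇒ 0;  out=∅∪out(0)=∅
  fail(11) 'ab': from fail(1)=0 chase 'b': 0 ⇒ 0;  out=∅∪out(0)=∅
  fail(7) 'cba': from fail(6)=0 chase 'a': 0 ⇒ 1;  out=∅∪out(1)={1}
  fail(12) 'abb': from fail(11)=0 chase 'b': 0 ⇒ 0;  out={5}∪out(0)={5}
  fail(8) 'cbaa': from fail(7)=1 chase 'a': 1→0 ⇒ 1;  out=∅∪out(1)={1}
  fail(9) 'cbaab': from fail(8)=1 chase 'b': 1 ⇒ 11;  out=∅∪out(11)=∅
  fail(10) 'cbaabb': from fail(9)=11 chase 'b': 11 ⇒ 12;  out={4}∪out(12)={4,5}

Run:
pos 0 'b': at 0
pos 1 'a': at 1  ** P1@[1:1]
pos 2 'b': at 11
pos 3 'c': at 3 (via fail)
pos 4 'c': at 5  ** P3@[3:4]
pos 5 'a': at 4 (via fail)  ** P1@[5:5],P2@[4:5]
pos 6 'c': at 2 (via fail)  ** P0@[5:6]
pos 7 'c': at 5 (via fail)  ** P3@[6:7]
pos 8 'b': at 6 (via fail)
pos 9 'a': at 7  ** P1@[9:9]
pos 10 'a': at 8  ** P1@[10:10]
pos 11 'b': at 9
pos 12 'b': at 10  ** P4@[7:12],P5@[10:12]
pos 13 'c': at 3 (via fail)
pos 14 'b': at 6
pos 15 'a': at 7  ** P1@[15:15]
pos 16 'a': at 8  ** P1@[16:16]
pos 17 'b': at 9
pos 18 'b': at 10  ** P4@[13:18],P5@[16:18]
pos 19 'b': at 0 (via fail)
pos 20 'b': at 0
pos 21 'a': at 1  ** P1@[21:21]
pos 22 'a': at 1 (via fail)  ** P1@[22:22]
pos 23 'c': at 2  ** P0@[22:23]
pos 24 'c': at 5 (via fail)  ** P3@[23:24]
pos 25 'a': at 4 (via fail)  ** P1@[25:25],P2@[24:25]
pos 26 'a': at 1 (via fail)  ** P1@[26:26]
pos 27 'a': at 1 (via fail)  ** P1@[27:27]
pos 28 'c': at 2  ** P0@[27:28]
pos 29 'c': at 5 (via fail)  ** P3@[28:29]
pos 30 'b': at 6 (via fail)
pos 31 'c': at 3 (via fail)
pos 32 'a': at 4  ** P1@[32:32],P2@[31:32]
pos 33 'a': at 1 (via fail)  ** P1@[33:33]
pos 34 'b': at 11
pos 35 'b': at 12  ** P5@[33:35]
pos 36 'b': at 0 (via fail)
pos 37 'c': at 3
pos 38 'a': at 4  ** P1@[38:38],P2@[37:38]
pos 39 'c': at 2 (via fail)  ** P0@[38:39]
pos 40 'a': at 4 (via fail)  ** P1@[40:40],P2@[39:40]
pos 41 'c': at 2 (via fail)  ** P0@[40:41]
pos 42 'a': at 4 (via fail)  ** P1@[42:42],P2@[41:42]
pos 43 'b': at 11 (via fail)
pos 44 'b': at 12  ** P5@[42:44]
pos 45 'c': at 3 (via fail)
pos 46 'c': at 5  ** P3@[45:46]
pos 47 'c': at 5 (via fail)  ** P3@[46:47]
pos 48 'c': at 5 (via fail)  ** P3@[47:48]
pos 49 'a': at 4 (via fail)  ** P1@[49:49],P2@[48:49]
pos 50 'b': at 11 (via fail)
pos 51 'b': at 12  ** P5@[49:51]
pos 52 'a': at 1 (via fail)  ** P1@[52:52]
pos 53 'b': at 11
pos 54 'b': at 12  ** P5@[52:54]
pos 55 'a': at 1 (via fail)  ** P1@[55:55]
pos 56 'b': at 11
pos 57 'b': at 12  ** P5@[55:57]
pos 58 'a': at 1 (via fail)  ** P1@[58:58]
pos 59 'c': at 2  ** P0@[58:59]
pos 60 'c': at 5 (via fail)  ** P3@[59:60]
pos 61 'a': at 4 (via fail)  ** P1@[61:61],P2@[60:61]
pos 62 'a': at 1 (via fail)  ** P1@[62:62]
pos 63 'a': at 1 (via fail)  ** P1@[63:63]

Matches: [[1,1],[4,3],[5,1],[5,2],[6,0],[7,3],[9,1],[10,1],[12,4],[12,5],[15,1],[16,1],[18,4],[18,5],[21,1],[22,1],[23,0],[24,3],[25,1],[25,2],[26,1],[27,1],[28,0],[29,3],[32,1],[32,2],[33,1],[35,5],[38,1],[38,2],[39,0],[40,1],[40,2],[41,0],[42,1],[42,2],[44,5],[46,3],[47,3],[48,3],[49,1],[49,2],[51,5],[52,1],[54,5],[55,1],[57,5],[58,1],[59,0],[60,3],[61,1],[61,2],[62,1],[63,1]]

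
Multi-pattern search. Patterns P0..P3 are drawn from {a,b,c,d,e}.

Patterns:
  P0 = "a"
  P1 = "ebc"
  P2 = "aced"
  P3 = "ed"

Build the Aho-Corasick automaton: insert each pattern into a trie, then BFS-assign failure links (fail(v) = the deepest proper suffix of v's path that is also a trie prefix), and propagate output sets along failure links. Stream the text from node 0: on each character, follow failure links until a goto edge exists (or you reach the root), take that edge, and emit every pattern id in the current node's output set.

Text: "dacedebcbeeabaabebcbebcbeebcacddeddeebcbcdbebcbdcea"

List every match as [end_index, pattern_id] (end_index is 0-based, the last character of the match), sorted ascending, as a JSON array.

Build:
Trie (insert patterns):
  n0 'ε': a→1 e→2
  n1 'a': c→5  ←P0
  n2 'e': b→3 d→8
  n3 'eb': c→4
  n4 'ebc': ·  ←P1
  n5 'ac': e→6
  n6 'ace': d→7
  n7 'aced': ·  ←P2
  n8 'ed': ·  ←P3

Failure links (BFS by depth):
  n1('a'): parent n0 fail=0; on 'a' 0 → fail=0;  out {0}∪∅={0}
  n2('e'): parent n0 fail=0; on 'e' 0 → fail=0;  out ∅∪∅=∅
  n3('eb'): parent n2 fail=0; on 'b' 0 → fail=0;  out ∅∪∅=∅
  n5('ac'): parent n1 fail=0; on 'c' 0 → fail=0;  out ∅∪∅=∅
  n8('ed'): parent n2 fail=0; on 'd' 0 → fail=0;  out {3}∪∅={3}
  n4('ebc'): parent n3 fail=0; on 'c' 0 → fail=0;  out {1}∪∅={1}
  n6('ace'): parent n5 fail=0; on 'e' 0 → fail=2;  out ∅∪∅=∅
  n7('aced'): parent n6 fail=2; on 'd' 2 → fail=8;  out {2}∪{3}={2,3}

Run:
[0] read 'd'  n0⇒n0
[1] read 'a'  n0⇒n1  → match P0@[1:1]
[2] read 'c'  n1⇒n5
[3] read 'e'  n5⇒n6
[4] read 'd'  n6⇒n7  → match P2@[1:4],P3@[3:4]
[5] read 'e'  n7⇒n2 ·f
[6] read 'b'  n2⇒n3
[7] read 'c'  n3⇒n4  → match P1@[5:7]
[8] read 'b'  n4⇒n0 ·f
[9] read 'e'  n0⇒n2
[10] read 'e'  n2⇒n2 ·f
[11] read 'a'  n2⇒n1 ·f  → match P0@[11:11]
[12] read 'b'  n1⇒n0 ·f
[13] read 'a'  n0⇒n1  → match P0@[13:13]
[14] read 'a'  n1⇒n1 ·f  → match P0@[14:14]
[15] read 'b'  n1⇒n0 ·f
[16] read 'e'  n0⇒n2
[17] read 'b'  n2⇒n3
[18] read 'c'  n3⇒n4  → match P1@[16:18]
[19] read 'b'  n4⇒n0 ·f
[20] read 'e'  n0⇒n2
[21] read 'b'  n2⇒n3
[22] read 'c'  n3⇒n4  → match P1@[20:22]
[23] read 'b'  n4⇒n0 ·f
[24] read 'e'  n0⇒n2
[25] read 'e'  n2⇒n2 ·f
[26] read 'b'  n2⇒n3
[27] read 'c'  n3⇒n4  → match P1@[25:27]
[28] read 'a'  n4⇒n1 ·f  → match P0@[28:28]
[29] read 'c'  n1⇒n5
[30] read 'd'  n5⇒n0 ·f
[31] read 'd'  n0⇒n0
[32] read 'e'  n0⇒n2
[33] read 'd'  n2⇒n8  → match P3@[32:33]
[34] read 'd'  n8⇒n0 ·f
[35] read 'e'  n0⇒n2
[36] read 'e'  n2⇒n2 ·f
[37] read 'b'  n2⇒n3
[38] read 'c'  n3⇒n4  → match P1@[36:38]
[39] read 'b'  n4⇒n0 ·f
[40] read 'c'  n0⇒n0
[41] read 'd'  n0⇒n0
[42] read 'b'  n0⇒n0
[43] read 'e'  n0⇒n2
[44] read 'b'  n2⇒n3
[45] read 'c'  n3⇒n4  → match P1@[43:45]
[46] read 'b'  n4⇒n0 ·f
[47] read 'd'  n0⇒n0
[48] read 'c'  n0⇒n0
[49] read 'e'  n0⇒n2
[50] read 'a'  n2⇒n1 ·f  → match P0@[50:50]

Matches: [[1,0],[4,2],[4,3],[7,1],[11,0],[13,0],[14,0],[18,1],[22,1],[27,1],[28,0],[33,3],[38,1],[45,1],[50,0]]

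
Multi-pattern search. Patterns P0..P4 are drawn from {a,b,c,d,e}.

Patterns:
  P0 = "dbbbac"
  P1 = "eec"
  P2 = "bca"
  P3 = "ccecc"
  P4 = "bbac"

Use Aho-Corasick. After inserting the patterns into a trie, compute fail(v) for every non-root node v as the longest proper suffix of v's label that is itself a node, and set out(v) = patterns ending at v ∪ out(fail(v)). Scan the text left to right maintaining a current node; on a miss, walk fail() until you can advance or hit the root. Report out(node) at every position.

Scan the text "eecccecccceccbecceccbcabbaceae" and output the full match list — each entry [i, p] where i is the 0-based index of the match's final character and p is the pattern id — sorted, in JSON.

Build:
Trie (insert patterns):
  n0 'ε': b→10 c→13 d→1 e→7
  n1 'd': b→2
  n2 'db': b→3
  n3 'dbb': b→4
  n4 'dbbb': a→5
  n5 'dbbba': c→6
  n6 'dbbbac': ·  [P0 ends]
  n7 'e': e→8
  n8 'ee': c→9
  n9 'eec': ·  [P1 ends]
  n10 'b': b→18 c→11
  n11 'bc': a→12
  n12 'bca': ·  [P2 ends]
  n13 'c': c→14
  n14 'cc': e→15
  n15 'cce': c→16
  n16 'ccec': c→17
  n17 'ccecc': ·  [P3 ends]
  n18 'bb': a→19
  n19 'bba': c→20
  n20 'bbac': ·  [P4 ends]

Failure links (BFS by depth):
  n1('d'): parent n0 fail=0; on 'd' 0 → fail=0;  out ∅∪∅=∅
  n7('e'): parent n0 fail=0; on 'e' 0 → fail=0;  out ∅∪∅=∅
  n10('b'): parent n0 fail=0; on 'b' 0 → fail=0;  out ∅∪∅=∅
  n13('c'): parent n0 fail=0; on 'c' 0 → fail=0;  out ∅∪∅=∅
  n2('db'): parent n1 fail=0; on 'b' 0 → fail=10;  out ∅∪∅=∅
  n8('ee'): parent n7 fail=0; on 'e' 0 → fail=7;  out ∅∪∅=∅
  n11('bc'): parent n10 fail=0; on 'c' 0 → fail=13;  out ∅∪∅=∅
  n14('cc'): parent n13 fail=0; on 'c' 0 → fail=13;  out ∅∪∅=∅
  n18('bb'): parent n10 fail=0; on 'b' 0 → fail=10;  out ∅∪∅=∅
  n3('dbb'): parent n2 fail=10; on 'b' 10 → fail=18;  out ∅∪∅=∅
  n9('eec'): parent n8 fail=7; on 'c' 7→0 → fail=13;  out {1}∪∅={1}
  n12('bca'): parent n11 fail=13; on 'a' 13→0 → fail=0;  out {2}∪∅={2}
  n15('cce'): parent n14 fail=13; on 'e' 13→0 → fail=7;  out ∅∪∅=∅
  n19('bba'): parent n18 fail=10; on 'a' 10→0 → fail=0;  out ∅∪∅=∅
  n4('dbbb'): parent n3 fail=18; on 'b' 18→10 → fail=18;  out ∅∪∅=∅
  n16('ccec'): parent n15 fail=7; on 'c' 7→0 → fail=13;  out ∅∪∅=∅
  n20('bbac'): parent n19 fail=0; on 'c' 0 → fail=13;  out {4}∪∅={4}
  n5('dbbba'): parent n4 fail=18; on 'a' 18 → fail=19;  out ∅∪∅=∅
  n17('ccecc'): parent n16 fail=13; on 'c' 13 → fail=14;  out {3}∪∅={3}
  n6('dbbbac'): parent n5 fail=19; on 'c' 19 → fail=20;  out {0}∪{4}={0,4}

Scan:
[0] read 'e'  n0⇒n7
[1] read 'e'  n7⇒n8
[2] read 'c'  n8⇒n9  emit P1@[0:2]
[3] read 'c'  n9⇒n14 (via fail)
[4] read 'c'  n14⇒n14 (via fail)
[5] read 'e'  n14⇒n15
[6] read 'c'  n15⇒n16
[7] read 'c'  n16⇒n17  emit P3@[3:7]
[8] read 'c'  n17⇒n14 (via fail)
[9] read 'c'  n14⇒n14 (via fail)
[10] read 'e'  n14⇒n15
[11] read 'c'  n15⇒n16
[12] read 'c'  n16⇒n17  emit P3@[8:12]
[13] read 'b'  n17⇒n10 (via fail)
[14] read 'e'  n10⇒n7 (via fail)
[15] read 'c'  n7⇒n13 (via fail)
[16] read 'c'  n13⇒n14
[17] read 'e'  n14⇒n15
[18] read 'c'  n15⇒n16
[19] read 'c'  n16⇒n17  emit P3@[15:19]
[20] read 'b'  n17⇒n10 (via fail)
[21] read 'c'  n10⇒n11
[22] read 'a'  n11⇒n12  emit P2@[20:22]
[23] read 'b'  n12⇒n10 (via fail)
[24] read 'b'  n10⇒n18
[25] read 'a'  n18⇒n19
[26] read 'c'  n19⇒n20  emit P4@[23:26]
[27] read 'e'  n20⇒n7 (via fail)
[28] read 'a'  n7⇒n0 (via fail)
[29] read 'e'  n0⇒n7

All matches (sorted): [[2,1],[7,3],[12,3],[19,3],[22,2],[26,4]]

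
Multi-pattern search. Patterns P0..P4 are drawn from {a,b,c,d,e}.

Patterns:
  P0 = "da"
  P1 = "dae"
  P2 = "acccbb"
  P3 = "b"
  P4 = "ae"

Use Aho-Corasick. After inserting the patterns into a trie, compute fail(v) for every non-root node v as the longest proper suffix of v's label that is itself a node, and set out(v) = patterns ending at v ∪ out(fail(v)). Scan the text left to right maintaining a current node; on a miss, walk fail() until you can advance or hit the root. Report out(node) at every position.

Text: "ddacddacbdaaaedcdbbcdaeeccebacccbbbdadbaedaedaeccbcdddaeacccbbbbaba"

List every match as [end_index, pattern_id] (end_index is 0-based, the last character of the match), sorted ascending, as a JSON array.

Construct AC machine:
Trie (insert patterns):
  n0 'ε': a→4 b→10 d→1
  n1 'd': a→2
  n2 'da': e→3  [P0 ends]
  n3 'dae': ·  [P1 ends]
  n4 'a': c→5 e→11
  n5 'ac': c→6
  n6 'acc': c→7
  n7 'accc': b→8
  n8 'acccb': b→9
  n9 'acccbb': ·  [P2 ends]
  n10 'b': ·  [P3 ends]
  n11 'ae': ·  [P4 ends]

Failure links (BFS by depth):
  fail(1) 'd': from fail(0)=0 chase 'd': 0 ⇒ 0;  out=∅∪out(0)=∅
  fail(4) 'a': from fail(0)=0 chase 'a': 0 ⇒ 0;  out=∅∪out(0)=∅
  fail(10) 'b': from fail(0)=0 chase 'b': 0 ⇒ 0;  out={3}∪out(0)={3}
  fail(2) 'da': from fail(1)=0 chase 'a': 0 ⇒ 4;  out={0}∪out(4)={0}
  fail(5) 'ac': from fail(4)=0 chase 'c': 0 ⇒ 0;  out=∅∪out(0)=∅
  fail(11) 'ae': from fail(4)=0 chase 'e': 0 ⇒ 0;  out={4}∪out(0)={4}
  fail(3) 'dae': from fail(2)=4 chase 'e': 4 ⇒ 11;  out={1}∪out(11)={1,4}
  fail(6) 'acc': from fail(5)=0 chase 'c': 0 ⇒ 0;  out=∅∪out(0)=∅
  fail(7) 'accc': from fail(6)=0 chase 'c': 0 ⇒ 0;  out=∅∪out(0)=∅
  fail(8) 'acccb': from fail(7)=0 chase 'b': 0 ⇒ 10;  out=∅∪out(10)={3}
  fail(9) 'acccbb': from fail(8)=10 chase 'b': 10→0 ⇒ 10;  out={2}∪out(10)={2,3}

Run:
[0] read 'd'  n0⇒n1
[1] read 'd'  n1⇒n1 ·f
[2] read 'a'  n1⇒n2  emit P0@[1:2]
[3] read 'c'  n2⇒n5 ·f
[4] read 'd'  n5⇒n1 ·f
[5] read 'd'  n1⇒n1 ·f
[6] read 'a'  n1⇒n2  emit P0@[5:6]
[7] read 'c'  n2⇒n5 ·f
[8] read 'b'  n5⇒n10 ·f  emit P3@[8:8]
[9] read 'd'  n10⇒n1 ·f
[10] read 'a'  n1⇒n2  emit P0@[9:10]
[11] read 'a'  n2⇒n4 ·f
[12] read 'a'  n4⇒n4 ·f
[13] read 'e'  n4⇒n11  emit P4@[12:13]
[14] read 'd'  n11⇒n1 ·f
[15] read 'c'  n1⇒n0 ·f
[16] read 'd'  n0⇒n1
[17] read 'b'  n1⇒n10 ·f  emit P3@[17:17]
[18] read 'b'  n10⇒n10 ·f  emit P3@[18:18]
[19] read 'c'  n10⇒n0 ·f
[20] read 'd'  n0⇒n1
[21] read 'a'  n1⇒n2  emit P0@[20:21]
[22] read 'e'  n2⇒n3  emit P1@[20:22],P4@[21:22]
[23] read 'e'  n3⇒n0 ·f
[24] read 'c'  n0⇒n0
[25] read 'c'  n0⇒n0
[26] read 'e'  n0⇒n0
[27] read 'b'  n0⇒n10  emit P3@[27:27]
[28] read 'a'  n10⇒n4 ·f
[29] read 'c'  n4⇒n5
[30] read 'c'  n5⇒n6
[31] read 'c'  n6⇒n7
[32] read 'b'  n7⇒n8  emit P3@[32:32]
[33] read 'b'  n8⇒n9  emit P2@[28:33],P3@[33:33]
[34] read 'b'  n9⇒n10 ·f  emit P3@[34:34]
[35] read 'd'  n10⇒n1 ·f
[36] read 'a'  n1⇒n2  emit P0@[35:36]
[37] read 'd'  n2⇒n1 ·f
[38] read 'b'  n1⇒n10 ·f  emit P3@[38:38]
[39] read 'a'  n10⇒n4 ·f
[40] read 'e'  n4⇒n11  emit P4@[39:40]
[41] read 'd'  n11⇒n1 ·f
[42] read 'a'  n1⇒n2  emit P0@[41:42]
[43] read 'e'  n2⇒n3  emit P1@[41:43],P4@[42:43]
[44] read 'd'  n3⇒n1 ·f
[45] read 'a'  n1⇒n2  emit P0@[44:45]
[46] read 'e'  n2⇒n3  emit P1@[44:46],P4@[45:46]
[47] read 'c'  n3⇒n0 ·f
[48] read 'c'  n0⇒n0
[49] read 'b'  n0⇒n10  emit P3@[49:49]
[50] read 'c'  n10⇒n0 ·f
[51] read 'd'  n0⇒n1
[52] read 'd'  n1⇒n1 ·f
[53] read 'd'  n1⇒n1 ·f
[54] read 'a'  n1⇒n2  emit P0@[53:54]
[55] read 'e'  n2⇒n3  emit P1@[53:55],P4@[54:55]
[56] read 'a'  n3⇒n4 ·f
[57] read 'c'  n4⇒n5
[58] read 'c'  n5⇒n6
[59] read 'c'  n6⇒n7
[60] read 'b'  n7⇒n8  emit P3@[60:60]
[61] read 'b'  n8⇒n9  emit P2@[56:61],P3@[61:61]
[62] read 'b'  n9⇒n10 ·f  emit P3@[62:62]
[63] read 'b'  n10⇒n10 ·f  emit P3@[63:63]
[64] read 'a'  n10⇒n4 ·f
[65] read 'b'  n4⇒n10 ·f  emit P3@[65:65]
[66] read 'a'  n10⇒n4 ·f

All matches (sorted): [[2,0],[6,0],[8,3],[10,0],[13,4],[17,3],[18,3],[21,0],[22,1],[22,4],[27,3],[32,3],[33,2],[33,3],[34,3],[36,0],[38,3],[40,4],[42,0],[43,1],[43,4],[45,0],[46,1],[46,4],[49,3],[54,0],[55,1],[55,4],[60,3],[61,2],[61,3],[62,3],[63,3],[65,3]]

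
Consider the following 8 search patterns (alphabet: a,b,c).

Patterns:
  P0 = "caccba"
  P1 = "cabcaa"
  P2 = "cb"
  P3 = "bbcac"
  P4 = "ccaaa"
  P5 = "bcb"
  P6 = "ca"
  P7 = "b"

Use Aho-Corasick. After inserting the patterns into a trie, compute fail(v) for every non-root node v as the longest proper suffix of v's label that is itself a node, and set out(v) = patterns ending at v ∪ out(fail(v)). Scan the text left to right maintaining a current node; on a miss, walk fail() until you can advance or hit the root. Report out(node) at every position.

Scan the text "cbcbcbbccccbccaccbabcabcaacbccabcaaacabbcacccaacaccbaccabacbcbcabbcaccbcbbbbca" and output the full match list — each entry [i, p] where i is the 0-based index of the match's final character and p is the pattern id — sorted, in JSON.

Construct AC machine:
Trie (insert patterns):
  0='ε' goto b→12 c→1
  1='c' goto a→2 b→11 c→17
  2='ca' goto b→7 c→3  ←P6
  3='cac' goto c→4
  4='cacc' goto b→5
  5='caccb' goto a→6
  6='caccba' goto ·  ←P0
  7='cab' goto c→8
  8='cabc' goto a→9
  9='cabca' goto a→10
  10='cabcaa' goto ·  ←P1
  11='cb' goto ·  ←P2
  12='b' goto b→13 c→21  ←P7
  13='bb' goto c→14
  14='bbc' goto a→15
  15='bbca' goto c→16
  16='bbcac' goto ·  ←P3
  17='cc' goto a→18
  18='cca' goto a→19
  19='ccaa' goto a→20
  20='ccaaa' goto ·  ←P4
  21='bc' goto b→22
  22='bcb' goto ·  ←P5

BFS fail/out derivation:
  fail(1) 'c': from fail(0)=0 chase 'c': 0 ⇒ 0;  out=∅∪out(0)=∅
  fail(12) 'b': from fail(0)=0 chase 'b': 0 ⇒ 0;  out={7}∪out(0)={7}
  fail(2) 'ca': from fail(1)=0 chase 'a': 0 ⇒ 0;  out={6}∪out(0)={6}
  fail(11) 'cb': from fail(1)=0 chase 'b': 0 ⇒ 12;  out={2}∪out(12)={2,7}
  fail(13) 'bb': from fail(12)=0 chase 'b': 0 ⇒ 12;  out=∅∪out(12)={7}
  fail(17) 'cc': from fail(1)=0 chase 'c': 0 ⇒ 1;  out=∅∪out(1)=∅
  fail(21) 'bc': from fail(12)=0 chase 'c': 0 ⇒ 1;  out=∅∪out(1)=∅
  fail(3) 'cac': from fail(2)=0 chase 'c': 0 ⇒ 1;  out=∅∪out(1)=∅
  fail(7) 'cab': from fail(2)=0 chase 'b': 0 ⇒ 12;  out=∅∪out(12)={7}
  fail(14) 'bbc': from fail(13)=12 chase 'c': 12 ⇒ 21;  out=∅∪out(21)=∅
  fail(18) 'cca': from fail(17)=1 chase 'a': 1 ⇒ 2;  out=∅∪out(2)={6}
  fail(22) 'bcb': from fail(21)=1 chase 'b': 1 ⇒ 11;  out={5}∪out(11)={2,5,7}
  fail(4) 'cacc': from fail(3)=1 chase 'c': 1 ⇒ 17;  out=∅∪out(17)=∅
  fail(8) 'cabc': from fail(7)=12 chase 'c': 12 ⇒ 21;  out=∅∪out(21)=∅
  fail(15) 'bbca': from fail(14)=21 chase 'a': 21→1 ⇒ 2;  out=∅∪out(2)={6}
  fail(19) 'ccaa': from fail(18)=2 chase 'a': 2→0 ⇒ 0;  out=∅∪out(0)=∅
  fail(5) 'caccb': from fail(4)=17 chase 'b': 17→1 ⇒ 11;  out=∅∪out(11)={2,7}
  fail(9) 'cabca': from fail(8)=21 chase 'a': 21→1 ⇒ 2;  out=∅∪out(2)={6}
  fail(16) 'bbcac': from fail(15)=2 chase 'c': 2 ⇒ 3;  out={3}∪out(3)={3}
  fail(20) 'ccaaa': from fail(19)=0 chase 'a': 0 ⇒ 0;  out={4}∪out(0)={4}
  fail(6) 'caccba': from fail(5)=11 chase 'a': 11→12→0 ⇒ 0;  out={0}∪out(0)={0}
  fail(10) 'cabcaa': from fail(9)=2 chase 'a': 2→0 ⇒ 0;  out={1}∪out(0)={1}

Run:
[0] read 'c'  n0⇒n1
[1] read 'b'  n1⇒n11  → match P2@[0:1],P7@[1:1]
[2] read 'c'  n11⇒n21 (fail-walked)
[3] read 'b'  n21⇒n22  → match P2@[2:3],P5@[1:3],P7@[3:3]
[4] read 'c'  n22⇒n21 (fail-walked)
[5] read 'b'  n21⇒n22  → match P2@[4:5],P5@[3:5],P7@[5:5]
[6] read 'b'  n22⇒n13 (fail-walked)  → match P7@[6:6]
[7] read 'c'  n13⇒n14
[8] read 'c'  n14⇒n17 (fail-walked)
[9] read 'c'  n17⇒n17 (fail-walked)
[10] read 'c'  n17⇒n17 (fail-walked)
[11] read 'b'  n17⇒n11 (fail-walked)  → match P2@[10:11],P7@[11:11]
[12] read 'c'  n11⇒n21 (fail-walked)
[13] read 'c'  n21⇒n17 (fail-walked)
[14] read 'a'  n17⇒n18  → match P6@[13:14]
[15] read 'c'  n18⇒n3 (fail-walked)
[16] read 'c'  n3⇒n4
[17] read 'b'  n4⇒n5  → match P2@[16:17],P7@[17:17]
[18] read 'a'  n5⇒n6  → match P0@[13:18]
[19] read 'b'  n6⇒n12 (fail-walked)  → match P7@[19:19]
[20] read 'c'  n12⇒n21
[21] read 'a'  n21⇒n2 (fail-walked)  → match P6@[20:21]
[22] read 'b'  n2⇒n7  → match P7@[22:22]
[23] read 'c'  n7⇒n8
[24] read 'a'  n8⇒n9  → match P6@[23:24]
[25] read 'a'  n9⇒n10  → match P1@[20:25]
[26] read 'c'  n10⇒n1 (fail-walked)
[27] read 'b'  n1⇒n11  → match P2@[26:27],P7@[27:27]
[28] read 'c'  n11⇒n21 (fail-walked)
[29] read 'c'  n21⇒n17 (fail-walked)
[30] read 'a'  n17⇒n18  → match P6@[29:30]
[31] read 'b'  n18⇒n7 (fail-walked)  → match P7@[31:31]
[32] read 'c'  n7⇒n8
[33] read 'a'  n8⇒n9  → match P6@[32:33]
[34] read 'a'  n9⇒n10  → match P1@[29:34]
[35] read 'a'  n10⇒n0 (fail-walked)
[36] read 'c'  n0⇒n1
[37] read 'a'  n1⇒n2  → match P6@[36:37]
[38] read 'b'  n2⇒n7  → match P7@[38:38]
[39] read 'b'  n7⇒n13 (fail-walked)  → match P7@[39:39]
[40] read 'c'  n13⇒n14
[41] read 'a'  n14⇒n15  → match P6@[40:41]
[42] read 'c'  n15⇒n16  → match P3@[38:42]
[43] read 'c'  n16⇒n4 (fail-walked)
[44] read 'c'  n4⇒n17 (fail-walked)
[45] read 'a'  n17⇒n18  → match P6@[44:45]
[46] read 'a'  n18⇒n19
[47] read 'c'  n19⇒n1 (fail-walked)
[48] read 'a'  n1⇒n2  → match P6@[47:48]
[49] read 'c'  n2⇒n3
[50] read 'c'  n3⇒n4
[51] read 'b'  n4⇒n5  → match P2@[50:51],P7@[51:51]
[52] read 'a'  n5⇒n6  → match P0@[47:52]
[53] read 'c'  n6⇒n1 (fail-walked)
[54] read 'c'  n1⇒n17
[55] read 'a'  n17⇒n18  → match P6@[54:55]
[56] read 'b'  n18⇒n7 (fail-walked)  → match P7@[56:56]
[57] read 'a'  n7⇒n0 (fail-walked)
[58] read 'c'  n0⇒n1
[59] read 'b'  n1⇒n11  → match P2@[58:59],P7@[59:59]
[60] read 'c'  n11⇒n21 (fail-walked)
[61] read 'b'  n21⇒n22  → match P2@[60:61],P5@[59:61],P7@[61:61]
[62] read 'c'  n22⇒n21 (fail-walked)
[63] read 'a'  n21⇒n2 (fail-walked)  → match P6@[62:63]
[64] read 'b'  n2⇒n7  → match P7@[64:64]
[65] read 'b'  n7⇒n13 (fail-walked)  → match P7@[65:65]
[66] read 'c'  n13⇒n14
[67] read 'a'  n14⇒n15  → match P6@[66:67]
[68] read 'c'  n15⇒n16  → match P3@[64:68]
[69] read 'c'  n16⇒n4 (fail-walked)
[70] read 'b'  n4⇒n5  → match P2@[69:70],P7@[70:70]
[71] read 'c'  n5⇒n21 (fail-walked)
[72] read 'b'  n21⇒n22  → match P2@[71:72],P5@[70:72],P7@[72:72]
[73] read 'b'  n22⇒n13 (fail-walked)  → match P7@[73:73]
[74] read 'b'  n13⇒n13 (fail-walked)  → match P7@[74:74]
[75] read 'b'  n13⇒n13 (fail-walked)  → match P7@[75:75]
[76] read 'c'  n13⇒n14
[77] read 'a'  n14⇒n15  → match P6@[76:77]

All matches (sorted): [[1,2],[1,7],[3,2],[3,5],[3,7],[5,2],[5,5],[5,7],[6,7],[11,2],[11,7],[14,6],[17,2],[17,7],[18,0],[19,7],[21,6],[22,7],[24,6],[25,1],[27,2],[27,7],[30,6],[31,7],[33,6],[34,1],[37,6],[38,7],[39,7],[41,6],[42,3],[45,6],[48,6],[51,2],[51,7],[52,0],[55,6],[56,7],[59,2],[59,7],[61,2],[61,5],[61,7],[63,6],[64,7],[65,7],[67,6],[68,3],[70,2],[70,7],[72,2],[72,5],[72,7],[73,7],[74,7],[75,7],[77,6]]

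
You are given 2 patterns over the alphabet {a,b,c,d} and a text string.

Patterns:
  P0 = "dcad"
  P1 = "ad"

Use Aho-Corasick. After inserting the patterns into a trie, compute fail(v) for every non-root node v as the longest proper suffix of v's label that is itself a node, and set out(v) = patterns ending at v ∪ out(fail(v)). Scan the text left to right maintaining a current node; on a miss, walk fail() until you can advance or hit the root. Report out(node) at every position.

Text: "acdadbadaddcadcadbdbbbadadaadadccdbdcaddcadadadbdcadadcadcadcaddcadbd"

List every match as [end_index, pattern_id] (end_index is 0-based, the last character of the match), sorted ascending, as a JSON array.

Build automaton:
Trie nodes:
  n0 'ε': a→5 d→1
  n1 'd': c→2
  n2 'dc': a→3
  n3 'dca': d→4
  n4 'dcad': ·  [P0 ends]
  n5 'a': d→6
  n6 'ad': ·  [P1 ends]

BFS fail/out derivation:
  n1('d'): parent n0 fail=0; on 'd' 0 → fail=0;  out ∅∪∅=∅
  n5('a'): parent n0 fail=0; on 'a' 0 → fail=0;  out ∅∪∅=∅
  n2('dc'): parent n1 fail=0; on 'c' 0 → fail=0;  out ∅∪∅=∅
  n6('ad'): parent n5 fail=0; on 'd' 0 → fail=1;  out {1}∪∅={1}
  n3('dca'): parent n2 fail=0; on 'a' 0 → fail=5;  out ∅∪∅=∅
  n4('dcad'): parent n3 fail=5; on 'd' 5 → fail=6;  out {0}∪{1}={0,1}

Run:
pos 0 'a': at 5
pos 1 'c': at 0 (via fail)
pos 2 'd': at 1
pos 3 'a': at 5 (via fail)
pos 4 'd': at 6  → match P1@[3:4]
pos 5 'b': at 0 (via fail)
pos 6 'a': at 5
pos 7 'd': at 6  → match P1@[6:7]
pos 8 'a': at 5 (via fail)
pos 9 'd': at 6  → match P1@[8:9]
pos 10 'd': at 1 (via fail)
pos 11 'c': at 2
pos 12 'a': at 3
pos 13 'd': at 4  → match P0@[10:13],P1@[12:13]
pos 14 'c': at 2 (via fail)
pos 15 'a': at 3
pos 16 'd': at 4  → match P0@[13:16],P1@[15:16]
pos 17 'b': at 0 (via fail)
pos 18 'd': at 1
pos 19 'b': at 0 (via fail)
pos 20 'b': at 0
pos 21 'b': at 0
pos 22 'a': at 5
pos 23 'd': at 6  → match P1@[22:23]
pos 24 'a': at 5 (via fail)
pos 25 'd': at 6  → match P1@[24:25]
pos 26 'a': at 5 (via fail)
pos 27 'a': at 5 (via fail)
pos 28 'd': at 6  → match P1@[27:28]
pos 29 'a': at 5 (via fail)
pos 30 'd': at 6  → match P1@[29:30]
pos 31 'c': at 2 (via fail)
pos 32 'c': at 0 (via fail)
pos 33 'd': at 1
pos 34 'b': at 0 (via fail)
pos 35 'd': at 1
pos 36 'c': at 2
pos 37 'a': at 3
pos 38 'd': at 4  → match P0@[35:38],P1@[37:38]
pos 39 'd': at 1 (via fail)
pos 40 'c': at 2
pos 41 'a': at 3
pos 42 'd': at 4  → match P0@[39:42],P1@[41:42]
pos 43 'a': at 5 (via fail)
pos 44 'd': at 6  → match P1@[43:44]
pos 45 'a': at 5 (via fail)
pos 46 'd': at 6  → match P1@[45:46]
pos 47 'b': at 0 (via fail)
pos 48 'd': at 1
pos 49 'c': at 2
pos 50 'a': at 3
pos 51 'd': at 4  → match P0@[48:51],P1@[50:51]
pos 52 'a': at 5 (via fail)
pos 53 'd': at 6  → match P1@[52:53]
pos 54 'c': at 2 (via fail)
pos 55 'a': at 3
pos 56 'd': at 4  → match P0@[53:56],P1@[55:56]
pos 57 'c': at 2 (via fail)
pos 58 'a': at 3
pos 59 'd': at 4  → match P0@[56:59],P1@[58:59]
pos 60 'c': at 2 (via fail)
pos 61 'a': at 3
pos 62 'd': at 4  → match P0@[59:62],P1@[61:62]
pos 63 'd': at 1 (via fail)
pos 64 'c': at 2
pos 65 'a': at 3
pos 66 'd': at 4  → match P0@[63:66],P1@[65:66]
pos 67 'b': at 0 (via fail)
pos 68 'd': at 1

Matches: [[4,1],[7,1],[9,1],[13,0],[13,1],[16,0],[16,1],[23,1],[25,1],[28,1],[30,1],[38,0],[38,1],[42,0],[42,1],[44,1],[46,1],[51,0],[51,1],[53,1],[56,0],[56,1],[59,0],[59,1],[62,0],[62,1],[66,0],[66,1]]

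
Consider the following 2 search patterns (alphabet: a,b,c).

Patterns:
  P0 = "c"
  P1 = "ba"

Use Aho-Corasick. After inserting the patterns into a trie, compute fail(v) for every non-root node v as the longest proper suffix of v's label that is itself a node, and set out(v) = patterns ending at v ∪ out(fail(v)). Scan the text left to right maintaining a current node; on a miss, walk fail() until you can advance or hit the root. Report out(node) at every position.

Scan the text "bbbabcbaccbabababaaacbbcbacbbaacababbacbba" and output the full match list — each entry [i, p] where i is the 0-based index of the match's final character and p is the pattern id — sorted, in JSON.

Construct AC machine:
Trie (insert patterns):
  0='ε' goto b→2 c→1
  1='c' goto ·  ←P0
  2='b' goto a→3
  3='ba' goto ·  ←P1

BFS fail/out derivation:
  n1('c'): parent n0 fail=0; on 'c' 0 → fail=0;  out {0}∪∅={0}
  n2('b'): parent n0 fail=0; on 'b' 0 → fail=0;  out ∅∪∅=∅
  n3('ba'): parent n2 fail=0; on 'a' 0 → fail=0;  out {1}∪∅={1}

Scan:
pos 0 'b': at 2
pos 1 'b': at 2 (via fail)
pos 2 'b': at 2 (via fail)
pos 3 'a': at 3  ** P1@[2:3]
pos 4 'b': at 2 (via fail)
pos 5 'c': at 1 (via fail)  ** P0@[5:5]
pos 6 'b': at 2 (via fail)
pos 7 'a': at 3  ** P1@[6:7]
pos 8 'c': at 1 (via fail)  ** P0@[8:8]
pos 9 'c': at 1 (via fail)  ** P0@[9:9]
pos 10 'b': at 2 (via fail)
pos 11 'a': at 3  ** P1@[10:11]
pos 12 'b': at 2 (via fail)
pos 13 'a': at 3  ** P1@[12:13]
pos 14 'b': at 2 (via fail)
pos 15 'a': at 3  ** P1@[14:15]
pos 16 'b': at 2 (via fail)
pos 17 'a': at 3  ** P1@[16:17]
pos 18 'a': at 0 (via fail)
pos 19 'a': at 0
pos 20 'c': at 1  ** P0@[20:20]
pos 21 'b': at 2 (via fail)
pos 22 'b': at 2 (via fail)
pos 23 'c': at 1 (via fail)  ** P0@[23:23]
pos 24 'b': at 2 (via fail)
pos 25 'a': at 3  ** P1@[24:25]
pos 26 'c': at 1 (via fail)  ** P0@[26:26]
pos 27 'b': at 2 (via fail)
pos 28 'b': at 2 (via fail)
pos 29 'a': at 3  ** P1@[28:29]
pos 30 'a': at 0 (via fail)
pos 31 'c': at 1  ** P0@[31:31]
pos 32 'a': at 0 (via fail)
pos 33 'b': at 2
pos 34 'a': at 3  ** P1@[33:34]
pos 35 'b': at 2 (via fail)
pos 36 'b': at 2 (via fail)
pos 37 'a': at 3  ** P1@[36:37]
pos 38 'c': at 1 (via fail)  ** P0@[38:38]
pos 39 'b': at 2 (via fail)
pos 40 'b': at 2 (via fail)
pos 41 'a': at 3  ** P1@[40:41]

Matches: [[3,1],[5,0],[7,1],[8,0],[9,0],[11,1],[13,1],[15,1],[17,1],[20,0],[23,0],[25,1],[26,0],[29,1],[31,0],[34,1],[37,1],[38,0],[41,1]]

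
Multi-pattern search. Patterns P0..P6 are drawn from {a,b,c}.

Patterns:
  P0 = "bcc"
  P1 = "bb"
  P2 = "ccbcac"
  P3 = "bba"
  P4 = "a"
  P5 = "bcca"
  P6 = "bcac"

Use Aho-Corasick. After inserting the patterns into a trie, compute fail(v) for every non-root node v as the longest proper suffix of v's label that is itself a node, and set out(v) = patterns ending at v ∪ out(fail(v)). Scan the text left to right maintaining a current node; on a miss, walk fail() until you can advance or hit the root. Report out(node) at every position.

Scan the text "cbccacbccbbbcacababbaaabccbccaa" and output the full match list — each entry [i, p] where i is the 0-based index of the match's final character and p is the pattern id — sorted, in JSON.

Build:
Trie nodes:
  n0 'ε': a→12 b→1 c→5
  n1 'b': b→4 c→2
  n2 'bc': a→14 c→3
  n3 'bcc': a→13  [P0 ends]
  n4 'bb': a→11  [P1 ends]
  n5 'c': c→6
  n6 'cc': b→7
  n7 'ccb': c→8
  n8 'ccbc': a→9
  n9 'ccbca': c→10
  n10 'ccbcac': ·  [P2 ends]
  n11 'bba': ·  [P3 ends]
  n12 'a': ·  [P4 ends]
  n13 'bcca': ·  [P5 ends]
  n14 'bca': c→15
  n15 'bcac': ·  [P6 ends]

Failure links (BFS by depth):
  fail(1) 'b': from fail(0)=0 chase 'b': 0 ⇒ 0;  out=∅∪out(0)=∅
  fail(5) 'c': from fail(0)=0 chase 'c': 0 ⇒ 0;  out=∅∪out(0)=∅
  fail(12) 'a': from fail(0)=0 chase 'a': 0 ⇒ 0;  out={4}∪out(0)={4}
  fail(2) 'bc': from fail(1)=0 chase 'c': 0 ⇒ 5;  out=∅∪out(5)=∅
  fail(4) 'bb': from fail(1)=0 chase 'b': 0 ⇒ 1;  out={1}∪out(1)={1}
  fail(6) 'cc': from fail(5)=0 chase 'c': 0 ⇒ 5;  out=∅∪out(5)=∅
  fail(3) 'bcc': from fail(2)=5 chase 'c': 5 ⇒ 6;  out={0}∪out(6)={0}
  fail(7) 'ccb': from fail(6)=5 chase 'b': 5→0 ⇒ 1;  out=∅∪out(1)=∅
  fail(11) 'bba': from fail(4)=1 chase 'a': 1→0 ⇒ 12;  out={3}∪out(12)={3,4}
  fail(14) 'bca': from fail(2)=5 chase 'a': 5→0 ⇒ 12;  out=∅∪out(12)={4}
  fail(8) 'ccbc': from fail(7)=1 chase 'c': 1 ⇒ 2;  out=∅∪out(2)=∅
  fail(13) 'bcca': from fail(3)=6 chase 'a': 6→5→0 ⇒ 12;  out={5}∪out(12)={4,5}
  fail(15) 'bcac': from fail(14)=12 chase 'c': 12→0 ⇒ 5;  out={6}∪out(5)={6}
  fail(9) 'ccbca': from fail(8)=2 chase 'a': 2 ⇒ 14;  out=∅∪out(14)={4}
  fail(10) 'ccbcac': from fail(9)=14 chase 'c': 14 ⇒ 15;  out={2}∪out(15)={2,6}

Run:
[0] read 'c'  n0⇒n5
[1] read 'b'  n5⇒n1 (fail-walked)
[2] read 'c'  n1⇒n2
[3] read 'c'  n2⇒n3  ** P0@[1:3]
[4] read 'a'  n3⇒n13  ** P4@[4:4],P5@[1:4]
[5] read 'c'  n13⇒n5 (fail-walked)
[6] read 'b'  n5⇒n1 (fail-walked)
[7] read 'c'  n1⇒n2
[8] read 'c'  n2⇒n3  ** P0@[6:8]
[9] read 'b'  n3⇒n7 (fail-walked)
[10] read 'b'  n7⇒n4 (fail-walked)  ** P1@[9:10]
[11] read 'b'  n4⇒n4 (fail-walked)  ** P1@[10:11]
[12] read 'c'  n4⇒n2 (fail-walked)
[13] read 'a'  n2⇒n14  ** P4@[13:13]
[14] read 'c'  n14⇒n15  ** P6@[11:14]
[15] read 'a'  n15⇒n12 (fail-walked)  ** P4@[15:15]
[16] read 'b'  n12⇒n1 (fail-walked)
[17] read 'a'  n1⇒n12 (fail-walked)  ** P4@[17:17]
[18] read 'b'  n12⇒n1 (fail-walked)
[19] read 'b'  n1⇒n4  ** P1@[18:19]
[20] read 'a'  n4⇒n11  ** P3@[18:20],P4@[20:20]
[21] read 'a'  n11⇒n12 (fail-walked)  ** P4@[21:21]
[22] read 'a'  n12⇒n12 (fail-walked)  ** P4@[22:22]
[23] read 'b'  n12⇒n1 (fail-walked)
[24] read 'c'  n1⇒n2
[25] read 'c'  n2⇒n3  ** P0@[23:25]
[26] read 'b'  n3⇒n7 (fail-walked)
[27] read 'c'  n7⇒n8
[28] read 'c'  n8⇒n3 (fail-walked)  ** P0@[26:28]
[29] read 'a'  n3⇒n13  ** P4@[29:29],P5@[26:29]
[30] read 'a'  n13⇒n12 (fail-walked)  ** P4@[30:30]

Result: [[3,0],[4,4],[4,5],[8,0],[10,1],[11,1],[13,4],[14,6],[15,4],[17,4],[19,1],[20,3],[20,4],[21,4],[22,4],[25,0],[28,0],[29,4],[29,5],[30,4]]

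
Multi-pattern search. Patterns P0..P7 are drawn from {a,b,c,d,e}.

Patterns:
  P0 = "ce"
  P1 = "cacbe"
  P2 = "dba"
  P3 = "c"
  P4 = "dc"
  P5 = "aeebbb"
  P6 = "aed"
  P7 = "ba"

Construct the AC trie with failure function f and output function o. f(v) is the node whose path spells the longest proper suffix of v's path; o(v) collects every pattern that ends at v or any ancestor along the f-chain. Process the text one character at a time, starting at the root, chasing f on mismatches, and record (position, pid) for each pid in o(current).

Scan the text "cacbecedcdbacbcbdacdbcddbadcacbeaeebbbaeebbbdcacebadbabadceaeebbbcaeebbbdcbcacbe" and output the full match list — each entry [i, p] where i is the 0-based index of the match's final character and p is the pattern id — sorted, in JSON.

Build:
Trie nodes:
  n0 'ε': a→11 b→18 c→1 d→7
  n1 'c': a→3 e→2  ←P3
  n2 'ce': ·  ←P0
  n3 'ca': c→4
  n4 'cac': b→5
  n5 'cacb': e→6
  n6 'cacbe': ·  ←P1
  n7 'd': b→8 c→10
  n8 'db': a→9
  n9 'dba': ·  ←P2
  n10 'dc': ·  ←P4
  n11 'a': e→12
  n12 'ae': d→17 e→13
  n13 'aee': b→14
  n14 'aeeb': b→15
  n15 'aeebb': b→16
  n16 'aeebbb': ·  ←P5
  n17 'aed': ·  ←P6
  n18 'b': a→19
  n19 'ba': ·  ←P7

BFS fail/out derivation:
  fail(1) 'c': from fail(0)=0 chase 'c': 0 ⇒ 0;  out={3}∪out(0)={3}
  fail(7) 'd': from fail(0)=0 chase 'd': 0 ⇒ 0;  out=∅∪out(0)=∅
  fail(11) 'a': from fail(0)=0 chase 'a': 0 ⇒ 0;  out=∅∪out(0)=∅
  fail(18) 'b': from fail(0)=0 chase 'b': 0 ⇒ 0;  out=∅∪out(0)=∅
  fail(2) 'ce': from fail(1)=0 chase 'e': 0 ⇒ 0;  out={0}∪out(0)={0}
  fail(3) 'ca': from fail(1)=0 chase 'a': 0 ⇒ 11;  out=∅∪out(11)=∅
  fail(8) 'db': from fail(7)=0 chase 'b': 0 ⇒ 18;  out=∅∪out(18)=∅
  fail(10) 'dc': from fail(7)=0 chase 'c': 0 ⇒ 1;  out={4}∪out(1)={3,4}
  fail(12) 'ae': from fail(11)=0 chase 'e': 0 ⇒ 0;  out=∅∪out(0)=∅
  fail(19) 'ba': from fail(18)=0 chase 'a': 0 ⇒ 11;  out={7}∪out(11)={7}
  fail(4) 'cac': from fail(3)=11 chase 'c': 11→0 ⇒ 1;  out=∅∪out(1)={3}
  fail(9) 'dba': from fail(8)=18 chase 'a': 18 ⇒ 19;  out={2}∪out(19)={2,7}
  fail(13) 'aee': from fail(12)=0 chase 'e': 0 ⇒ 0;  out=∅∪out(0)=∅
  fail(17) 'aed': from fail(12)=0 chase 'd': 0 ⇒ 7;  out={6}∪out(7)={6}
  fail(5) 'cacb': from fail(4)=1 chase 'b': 1→0 ⇒ 18;  out=∅∪out(18)=∅
  fail(14) 'aeeb': from fail(13)=0 chase 'b': 0 ⇒ 18;  out=∅∪out(18)=∅
  fail(6) 'cacbe': from fail(5)=18 chase 'e': 18→0 ⇒ 0;  out={1}∪out(0)={1}
  fail(15) 'aeebb': from fail(14)=18 chase 'b': 18→0 ⇒ 18;  out=∅∪out(18)=∅
  fail(16) 'aeebbb': from fail(15)=18 chase 'b': 18→0 ⇒ 18;  out={5}∪out(18)={5}

Scan:
[0] read 'c'  n0⇒n1  ** P3@[0:0]
[1] read 'a'  n1⇒n3
[2] read 'c'  n3⇒n4  ** P3@[2:2]
[3] read 'b'  n4⇒n5
[4] read 'e'  n5⇒n6  ** P1@[0:4]
[5] read 'c'  n6⇒n1 (fail-walked)  ** P3@[5:5]
[6] read 'e'  n1⇒n2  ** P0@[5:6]
[7] read 'd'  n2⇒n7 (fail-walked)
[8] read 'c'  n7⇒n10  ** P3@[8:8],P4@[7:8]
[9] read 'd'  n10⇒n7 (fail-walked)
[10] read 'b'  n7⇒n8
[11] read 'a'  n8⇒n9  ** P2@[9:11],P7@[10:11]
[12] read 'c'  n9⇒n1 (fail-walked)  ** P3@[12:12]
[13] read 'b'  n1⇒n18 (fail-walked)
[14] read 'c'  n18⇒n1 (fail-walked)  ** P3@[14:14]
[15] read 'b'  n1⇒n18 (fail-walked)
[16] read 'd'  n18⇒n7 (fail-walked)
[17] read 'a'  n7⇒n11 (fail-walked)
[18] read 'c'  n11⇒n1 (fail-walked)  ** P3@[18:18]
[19] read 'd'  n1⇒n7 (fail-walked)
[20] read 'b'  n7⇒n8
[21] read 'c'  n8⇒n1 (fail-walked)  ** P3@[21:21]
[22] read 'd'  n1⇒n7 (fail-walked)
[23] read 'd'  n7⇒n7 (fail-walked)
[24] read 'b'  n7⇒n8
[25] read 'a'  n8⇒n9  ** P2@[23:25],P7@[24:25]
[26] read 'd'  n9⇒n7 (fail-walked)
[27] read 'c'  n7⇒n10  ** P3@[27:27],P4@[26:27]
[28] read 'a'  n10⇒n3 (fail-walked)
[29] read 'c'  n3⇒n4  ** P3@[29:29]
[30] read 'b'  n4⇒n5
[31] read 'e'  n5⇒n6  ** P1@[27:31]
[32] read 'a'  n6⇒n11 (fail-walked)
[33] read 'e'  n11⇒n12
[34] read 'e'  n12⇒n13
[35] read 'b'  n13⇒n14
[36] read 'b'  n14⇒n15
[37] read 'b'  n15⇒n16  ** P5@[32:37]
[38] read 'a'  n16⇒n19 (fail-walked)  ** P7@[37:38]
[39] read 'e'  n19⇒n12 (fail-walked)
[40] read 'e'  n12⇒n13
[41] read 'b'  n13⇒n14
[42] read 'b'  n14⇒n15
[43] read 'b'  n15⇒n16  ** P5@[38:43]
[44] read 'd'  n16⇒n7 (fail-walked)
[45] read 'c'  n7⇒n10  ** P3@[45:45],P4@[44:45]
[46] read 'a'  n10⇒n3 (fail-walked)
[47] read 'c'  n3⇒n4  ** P3@[47:47]
[48] read 'e'  n4⇒n2 (fail-walked)  ** P0@[47:48]
[49] read 'b'  n2⇒n18 (fail-walked)
[50] read 'a'  n18⇒n19  ** P7@[49:50]
[51] read 'd'  n19⇒n7 (fail-walked)
[52] read 'b'  n7⇒n8
[53] read 'a'  n8⇒n9  ** P2@[51:53],P7@[52:53]
[54] read 'b'  n9⇒n18 (fail-walked)
[55] read 'a'  n18⇒n19  ** P7@[54:55]
[56] read 'd'  n19⇒n7 (fail-walked)
[57] read 'c'  n7⇒n10  ** P3@[57:57],P4@[56:57]
[58] read 'e'  n10⇒n2 (fail-walked)  ** P0@[57:58]
[59] read 'a'  n2⇒n11 (fail-walked)
[60] read 'e'  n11⇒n12
[61] read 'e'  n12⇒n13
[62] read 'b'  n13⇒n14
[63] read 'b'  n14⇒n15
[64] read 'b'  n15⇒n16  ** P5@[59:64]
[65] read 'c'  n16⇒n1 (fail-walked)  ** P3@[65:65]
[66] read 'a'  n1⇒n3
[67] read 'e'  n3⇒n12 (fail-walked)
[68] read 'e'  n12⇒n13
[69] read 'b'  n13⇒n14
[70] read 'b'  n14⇒n15
[71] read 'b'  n15⇒n16  ** P5@[66:71]
[72] read 'd'  n16⇒n7 (fail-walked)
[73] read 'c'  n7⇒n10  ** P3@[73:73],P4@[72:73]
[74] read 'b'  n10⇒n18 (fail-walked)
[75] read 'c'  n18⇒n1 (fail-walked)  ** P3@[75:75]
[76] read 'a'  n1⇒n3
[77] read 'c'  n3⇒n4  ** P3@[77:77]
[78] read 'b'  n4⇒n5
[79] read 'e'  n5⇒n6  ** P1@[75:79]

Matches: [[0,3],[2,3],[4,1],[5,3],[6,0],[8,3],[8,4],[11,2],[11,7],[12,3],[14,3],[18,3],[21,3],[25,2],[25,7],[27,3],[27,4],[29,3],[31,1],[37,5],[38,7],[43,5],[45,3],[45,4],[47,3],[48,0],[50,7],[53,2],[53,7],[55,7],[57,3],[57,4],[58,0],[64,5],[65,3],[71,5],[73,3],[73,4],[75,3],[77,3],[79,1]]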